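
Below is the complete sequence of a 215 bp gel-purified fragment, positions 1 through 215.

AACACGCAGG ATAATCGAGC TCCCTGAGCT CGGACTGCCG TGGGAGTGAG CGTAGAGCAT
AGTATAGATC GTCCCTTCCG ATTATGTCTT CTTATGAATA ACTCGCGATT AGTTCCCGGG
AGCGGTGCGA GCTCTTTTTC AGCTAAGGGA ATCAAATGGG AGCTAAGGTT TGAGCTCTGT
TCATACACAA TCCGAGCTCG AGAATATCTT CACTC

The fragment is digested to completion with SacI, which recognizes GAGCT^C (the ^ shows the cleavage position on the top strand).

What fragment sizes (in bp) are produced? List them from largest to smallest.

103, 43, 22, 21, 17, 9 bp

SacI sites (GAGCTC) start at positions 17, 26, 129, 172, 194.
SacI cuts after base 5 of each site (before the last base), so after positions 21, 30, 133, 176, 198.
Linear molecule, 5 cuts → 6 fragments:
  1–21 → 21 bp
  22–30 → 9 bp
  31–133 → 103 bp
  134–176 → 43 bp
  177–198 → 22 bp
  199–215 → 17 bp
Sorted largest to smallest: 103, 43, 22, 21, 17, 9 bp.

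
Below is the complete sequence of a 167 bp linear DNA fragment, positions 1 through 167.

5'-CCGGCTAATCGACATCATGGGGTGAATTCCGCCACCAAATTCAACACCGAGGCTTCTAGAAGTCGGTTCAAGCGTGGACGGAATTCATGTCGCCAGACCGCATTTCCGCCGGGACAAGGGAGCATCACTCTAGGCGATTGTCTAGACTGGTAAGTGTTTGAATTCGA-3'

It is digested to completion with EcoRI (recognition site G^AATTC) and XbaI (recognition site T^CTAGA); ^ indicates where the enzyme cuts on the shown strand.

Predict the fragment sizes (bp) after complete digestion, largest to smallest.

60, 31, 26, 24, 19, 7 bp

EcoRI sites (GAATTC) start at positions 24, 81, 160.
EcoRI cuts after the first base of each site, so after positions 24, 81, 160.
XbaI sites (TCTAGA) start at positions 55, 141.
XbaI cuts after the first base of each site, so after positions 55, 141.
Combined cut positions: 24, 55, 81, 141, 160.
Linear molecule, 5 cuts → 6 fragments:
  1–24 → 24 bp
  25–55 → 31 bp
  56–81 → 26 bp
  82–141 → 60 bp
  142–160 → 19 bp
  161–167 → 7 bp
Sorted largest to smallest: 60, 31, 26, 24, 19, 7 bp.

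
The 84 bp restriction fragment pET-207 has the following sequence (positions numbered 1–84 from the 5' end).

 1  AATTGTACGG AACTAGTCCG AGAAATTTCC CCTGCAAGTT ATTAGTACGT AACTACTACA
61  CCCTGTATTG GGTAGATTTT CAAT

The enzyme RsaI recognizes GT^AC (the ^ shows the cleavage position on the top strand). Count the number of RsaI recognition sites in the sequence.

GTAC occurs starting at positions 5, 45.
RsaI cuts at 2 sites.

2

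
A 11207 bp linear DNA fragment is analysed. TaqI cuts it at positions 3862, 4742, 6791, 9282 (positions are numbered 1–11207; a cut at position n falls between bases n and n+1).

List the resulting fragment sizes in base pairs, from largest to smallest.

Linear molecule, 4 cuts → 5 fragments:
  3862 − 0 = 3862 bp
  4742 − 3862 = 880 bp
  6791 − 4742 = 2049 bp
  9282 − 6791 = 2491 bp
  11207 − 9282 = 1925 bp
Sorted largest to smallest: 3862, 2491, 2049, 1925, 880 bp.

3862, 2491, 2049, 1925, 880 bp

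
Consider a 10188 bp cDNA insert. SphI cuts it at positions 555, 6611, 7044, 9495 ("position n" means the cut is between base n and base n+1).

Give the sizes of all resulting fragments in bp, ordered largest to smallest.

Linear molecule, 4 cuts → 5 fragments:
  555 − 0 = 555 bp
  6611 − 555 = 6056 bp
  7044 − 6611 = 433 bp
  9495 − 7044 = 2451 bp
  10188 − 9495 = 693 bp
Sorted largest to smallest: 6056, 2451, 693, 555, 433 bp.

6056, 2451, 693, 555, 433 bp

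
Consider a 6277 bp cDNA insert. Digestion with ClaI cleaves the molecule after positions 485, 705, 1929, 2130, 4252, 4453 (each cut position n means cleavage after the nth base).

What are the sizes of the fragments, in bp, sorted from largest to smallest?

2122, 1824, 1224, 485, 220, 201, 201 bp

Linear molecule, 6 cuts → 7 fragments:
  485 − 0 = 485 bp
  705 − 485 = 220 bp
  1929 − 705 = 1224 bp
  2130 − 1929 = 201 bp
  4252 − 2130 = 2122 bp
  4453 − 4252 = 201 bp
  6277 − 4453 = 1824 bp
Sorted largest to smallest: 2122, 1824, 1224, 485, 220, 201, 201 bp.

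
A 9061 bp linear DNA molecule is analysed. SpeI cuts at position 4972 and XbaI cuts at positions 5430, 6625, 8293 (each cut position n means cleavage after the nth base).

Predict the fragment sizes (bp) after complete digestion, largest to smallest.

Combined cut positions (sorted): 4972, 5430, 6625, 8293.
Linear molecule, 4 cuts → 5 fragments:
  4972 − 0 = 4972 bp
  5430 − 4972 = 458 bp
  6625 − 5430 = 1195 bp
  8293 − 6625 = 1668 bp
  9061 − 8293 = 768 bp
Sorted largest to smallest: 4972, 1668, 1195, 768, 458 bp.

4972, 1668, 1195, 768, 458 bp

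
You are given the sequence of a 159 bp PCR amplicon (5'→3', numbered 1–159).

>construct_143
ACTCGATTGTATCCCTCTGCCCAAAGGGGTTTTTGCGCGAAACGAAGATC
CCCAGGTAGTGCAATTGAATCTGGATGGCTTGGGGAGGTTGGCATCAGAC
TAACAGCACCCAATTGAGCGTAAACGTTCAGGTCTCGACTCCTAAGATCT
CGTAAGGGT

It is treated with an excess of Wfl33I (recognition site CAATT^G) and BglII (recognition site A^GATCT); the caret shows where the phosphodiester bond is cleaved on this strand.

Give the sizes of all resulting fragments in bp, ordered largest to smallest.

66, 49, 30, 14 bp

Wfl33I sites (CAATTG) start at positions 62, 111.
Wfl33I cuts after base 5 of each site (before the last base), so after positions 66, 115.
The BglII site (AGATCT) starts at position 145.
BglII cuts after the first base of each site, so after position 145.
Combined cut positions: 66, 115, 145.
Linear molecule, 3 cuts → 4 fragments:
  1–66 → 66 bp
  67–115 → 49 bp
  116–145 → 30 bp
  146–159 → 14 bp
Sorted largest to smallest: 66, 49, 30, 14 bp.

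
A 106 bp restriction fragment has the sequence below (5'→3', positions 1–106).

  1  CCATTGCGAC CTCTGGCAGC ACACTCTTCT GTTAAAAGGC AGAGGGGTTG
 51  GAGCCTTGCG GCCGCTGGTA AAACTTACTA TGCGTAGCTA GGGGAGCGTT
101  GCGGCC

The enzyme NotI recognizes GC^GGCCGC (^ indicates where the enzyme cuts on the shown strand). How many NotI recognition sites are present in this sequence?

GCGGCCGC occurs starting at position 58.
NotI cuts at 1 site.

1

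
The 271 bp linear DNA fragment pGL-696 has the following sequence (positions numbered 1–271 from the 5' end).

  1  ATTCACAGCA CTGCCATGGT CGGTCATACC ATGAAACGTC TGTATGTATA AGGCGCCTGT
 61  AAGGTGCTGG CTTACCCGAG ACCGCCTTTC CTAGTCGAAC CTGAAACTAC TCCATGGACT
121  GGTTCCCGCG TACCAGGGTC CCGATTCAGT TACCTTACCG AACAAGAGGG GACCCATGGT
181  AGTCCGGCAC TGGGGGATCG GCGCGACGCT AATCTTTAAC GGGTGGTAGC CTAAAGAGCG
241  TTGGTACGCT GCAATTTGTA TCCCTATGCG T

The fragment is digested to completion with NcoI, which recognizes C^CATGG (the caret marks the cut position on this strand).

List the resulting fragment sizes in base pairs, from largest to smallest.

98, 97, 62, 14 bp

NcoI sites (CCATGG) start at positions 14, 112, 174.
NcoI cuts after the first base of each site, so after positions 14, 112, 174.
Linear molecule, 3 cuts → 4 fragments:
  1–14 → 14 bp
  15–112 → 98 bp
  113–174 → 62 bp
  175–271 → 97 bp
Sorted largest to smallest: 98, 97, 62, 14 bp.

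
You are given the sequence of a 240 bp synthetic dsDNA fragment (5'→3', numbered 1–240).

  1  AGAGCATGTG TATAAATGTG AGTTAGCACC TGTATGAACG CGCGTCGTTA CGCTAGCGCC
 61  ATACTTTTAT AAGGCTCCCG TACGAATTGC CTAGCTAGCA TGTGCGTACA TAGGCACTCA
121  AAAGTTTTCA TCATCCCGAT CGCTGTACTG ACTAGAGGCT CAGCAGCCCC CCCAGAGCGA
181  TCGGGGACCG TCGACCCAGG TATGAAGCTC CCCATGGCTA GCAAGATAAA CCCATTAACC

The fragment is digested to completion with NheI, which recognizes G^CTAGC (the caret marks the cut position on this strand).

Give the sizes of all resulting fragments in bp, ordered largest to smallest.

123, 52, 42, 23 bp

NheI sites (GCTAGC) start at positions 52, 94, 217.
NheI cuts after the first base of each site, so after positions 52, 94, 217.
Linear molecule, 3 cuts → 4 fragments:
  1–52 → 52 bp
  53–94 → 42 bp
  95–217 → 123 bp
  218–240 → 23 bp
Sorted largest to smallest: 123, 52, 42, 23 bp.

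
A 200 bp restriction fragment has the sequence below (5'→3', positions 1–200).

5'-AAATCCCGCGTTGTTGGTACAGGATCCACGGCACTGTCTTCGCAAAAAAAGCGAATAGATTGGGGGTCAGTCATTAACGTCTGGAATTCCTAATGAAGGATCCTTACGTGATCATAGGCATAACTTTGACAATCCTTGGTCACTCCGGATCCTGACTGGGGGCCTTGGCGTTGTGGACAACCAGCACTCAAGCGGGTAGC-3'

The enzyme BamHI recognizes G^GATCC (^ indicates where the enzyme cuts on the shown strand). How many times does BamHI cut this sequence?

3

GGATCC occurs starting at positions 22, 98, 147.
BamHI cuts at 3 sites.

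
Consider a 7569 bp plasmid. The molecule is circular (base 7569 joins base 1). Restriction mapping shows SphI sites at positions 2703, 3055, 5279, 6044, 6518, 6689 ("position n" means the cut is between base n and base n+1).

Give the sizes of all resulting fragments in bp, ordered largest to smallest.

Circular molecule, 6 cuts → 6 fragments:
  3055 − 2703 = 352 bp
  5279 − 3055 = 2224 bp
  6044 − 5279 = 765 bp
  6518 − 6044 = 474 bp
  6689 − 6518 = 171 bp
  wrap: 7569 − 6689 + 2703 = 3583 bp
Sorted largest to smallest: 3583, 2224, 765, 474, 352, 171 bp.

3583, 2224, 765, 474, 352, 171 bp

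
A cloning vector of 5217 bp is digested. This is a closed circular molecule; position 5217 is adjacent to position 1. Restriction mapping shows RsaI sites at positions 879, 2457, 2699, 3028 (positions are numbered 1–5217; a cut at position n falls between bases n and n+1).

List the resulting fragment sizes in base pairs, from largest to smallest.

3068, 1578, 329, 242 bp

Circular molecule, 4 cuts → 4 fragments:
  2457 − 879 = 1578 bp
  2699 − 2457 = 242 bp
  3028 − 2699 = 329 bp
  wrap: 5217 − 3028 + 879 = 3068 bp
Sorted largest to smallest: 3068, 1578, 329, 242 bp.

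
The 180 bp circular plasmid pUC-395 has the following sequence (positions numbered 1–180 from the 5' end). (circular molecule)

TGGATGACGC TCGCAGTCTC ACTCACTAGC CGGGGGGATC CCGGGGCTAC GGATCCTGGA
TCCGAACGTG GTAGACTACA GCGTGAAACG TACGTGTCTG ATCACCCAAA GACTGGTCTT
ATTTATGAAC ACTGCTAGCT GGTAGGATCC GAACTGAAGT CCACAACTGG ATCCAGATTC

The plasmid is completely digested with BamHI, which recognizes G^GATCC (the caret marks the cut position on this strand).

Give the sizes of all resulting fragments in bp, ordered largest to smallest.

BamHI sites (GGATCC) start at positions 36, 51, 58, 145, 169.
BamHI cuts after the first base of each site, so after positions 36, 51, 58, 145, 169.
Circular molecule, 5 cuts → 5 fragments:
  37–51 → 15 bp
  52–58 → 7 bp
  59–145 → 87 bp
  146–169 → 24 bp
  170–180 then 1–36 → 11 + 36 = 47 bp
Sorted largest to smallest: 87, 47, 24, 15, 7 bp.

87, 47, 24, 15, 7 bp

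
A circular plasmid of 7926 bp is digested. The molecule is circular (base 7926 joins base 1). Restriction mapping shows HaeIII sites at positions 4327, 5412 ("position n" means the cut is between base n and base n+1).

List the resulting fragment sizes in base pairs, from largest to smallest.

Circular molecule, 2 cuts → 2 fragments:
  5412 − 4327 = 1085 bp
  wrap: 7926 − 5412 + 4327 = 6841 bp
Sorted largest to smallest: 6841, 1085 bp.

6841, 1085 bp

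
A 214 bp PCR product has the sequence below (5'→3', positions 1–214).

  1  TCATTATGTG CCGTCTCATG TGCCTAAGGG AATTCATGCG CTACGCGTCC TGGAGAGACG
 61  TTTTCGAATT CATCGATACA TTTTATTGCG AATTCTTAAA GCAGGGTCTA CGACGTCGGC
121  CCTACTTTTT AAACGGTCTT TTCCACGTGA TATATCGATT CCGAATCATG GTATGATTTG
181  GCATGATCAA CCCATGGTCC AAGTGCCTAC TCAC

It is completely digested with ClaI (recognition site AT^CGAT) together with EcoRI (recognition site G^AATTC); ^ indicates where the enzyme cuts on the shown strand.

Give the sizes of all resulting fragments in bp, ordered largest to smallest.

ClaI sites (ATCGAT) start at positions 72, 154.
ClaI cuts after base 2 of each site, so after positions 73, 155.
EcoRI sites (GAATTC) start at positions 30, 66, 90.
EcoRI cuts after the first base of each site, so after positions 30, 66, 90.
Combined cut positions: 30, 66, 73, 90, 155.
Linear molecule, 5 cuts → 6 fragments:
  1–30 → 30 bp
  31–66 → 36 bp
  67–73 → 7 bp
  74–90 → 17 bp
  91–155 → 65 bp
  156–214 → 59 bp
Sorted largest to smallest: 65, 59, 36, 30, 17, 7 bp.

65, 59, 36, 30, 17, 7 bp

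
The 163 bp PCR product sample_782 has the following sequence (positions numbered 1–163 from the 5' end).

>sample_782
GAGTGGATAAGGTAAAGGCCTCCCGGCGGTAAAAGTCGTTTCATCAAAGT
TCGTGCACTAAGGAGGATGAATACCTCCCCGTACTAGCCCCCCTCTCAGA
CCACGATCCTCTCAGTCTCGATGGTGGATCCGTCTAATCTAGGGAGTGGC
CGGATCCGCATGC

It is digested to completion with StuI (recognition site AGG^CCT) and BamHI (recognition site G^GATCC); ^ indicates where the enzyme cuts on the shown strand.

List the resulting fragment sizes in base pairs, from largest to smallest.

108, 26, 18, 11 bp

The StuI site (AGGCCT) starts at position 16.
StuI cuts after base 3 of each site, so after position 18.
BamHI sites (GGATCC) start at positions 126, 152.
BamHI cuts after the first base of each site, so after positions 126, 152.
Combined cut positions: 18, 126, 152.
Linear molecule, 3 cuts → 4 fragments:
  1–18 → 18 bp
  19–126 → 108 bp
  127–152 → 26 bp
  153–163 → 11 bp
Sorted largest to smallest: 108, 26, 18, 11 bp.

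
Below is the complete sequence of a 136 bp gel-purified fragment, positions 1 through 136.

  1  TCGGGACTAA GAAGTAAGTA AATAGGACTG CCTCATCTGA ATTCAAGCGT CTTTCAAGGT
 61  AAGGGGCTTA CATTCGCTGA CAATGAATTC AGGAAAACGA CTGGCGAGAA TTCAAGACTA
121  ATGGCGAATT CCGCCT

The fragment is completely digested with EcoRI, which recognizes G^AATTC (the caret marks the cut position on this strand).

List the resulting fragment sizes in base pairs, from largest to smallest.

EcoRI sites (GAATTC) start at positions 39, 85, 108, 126.
EcoRI cuts after the first base of each site, so after positions 39, 85, 108, 126.
Linear molecule, 4 cuts → 5 fragments:
  1–39 → 39 bp
  40–85 → 46 bp
  86–108 → 23 bp
  109–126 → 18 bp
  127–136 → 10 bp
Sorted largest to smallest: 46, 39, 23, 18, 10 bp.

46, 39, 23, 18, 10 bp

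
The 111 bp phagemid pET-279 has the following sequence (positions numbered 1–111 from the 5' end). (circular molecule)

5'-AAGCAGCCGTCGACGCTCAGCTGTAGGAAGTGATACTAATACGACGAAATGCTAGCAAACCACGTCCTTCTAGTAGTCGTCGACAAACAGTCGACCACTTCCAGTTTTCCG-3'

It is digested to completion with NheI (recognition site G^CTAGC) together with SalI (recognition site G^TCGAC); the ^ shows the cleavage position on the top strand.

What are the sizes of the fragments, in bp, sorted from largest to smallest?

The NheI site (GCTAGC) starts at position 51.
NheI cuts after the first base of each site, so after position 51.
SalI sites (GTCGAC) start at positions 9, 79, 90.
SalI cuts after the first base of each site, so after positions 9, 79, 90.
Combined cut positions: 9, 51, 79, 90.
Circular molecule, 4 cuts → 4 fragments:
  10–51 → 42 bp
  52–79 → 28 bp
  80–90 → 11 bp
  91–111 then 1–9 → 21 + 9 = 30 bp
Sorted largest to smallest: 42, 30, 28, 11 bp.

42, 30, 28, 11 bp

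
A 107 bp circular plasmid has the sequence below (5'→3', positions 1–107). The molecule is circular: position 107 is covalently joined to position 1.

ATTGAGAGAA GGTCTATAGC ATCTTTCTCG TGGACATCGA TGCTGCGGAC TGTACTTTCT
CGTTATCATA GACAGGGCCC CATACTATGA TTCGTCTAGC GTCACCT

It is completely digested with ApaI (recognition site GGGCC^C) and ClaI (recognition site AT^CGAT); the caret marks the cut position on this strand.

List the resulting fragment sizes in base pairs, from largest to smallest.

65, 42 bp

The ApaI site (GGGCCC) starts at position 75.
ApaI cuts after base 5 of each site (before the last base), so after position 79.
The ClaI site (ATCGAT) starts at position 36.
ClaI cuts after base 2 of each site, so after position 37.
Combined cut positions: 37, 79.
Circular molecule, 2 cuts → 2 fragments:
  38–79 → 42 bp
  80–107 then 1–37 → 28 + 37 = 65 bp
Sorted largest to smallest: 65, 42 bp.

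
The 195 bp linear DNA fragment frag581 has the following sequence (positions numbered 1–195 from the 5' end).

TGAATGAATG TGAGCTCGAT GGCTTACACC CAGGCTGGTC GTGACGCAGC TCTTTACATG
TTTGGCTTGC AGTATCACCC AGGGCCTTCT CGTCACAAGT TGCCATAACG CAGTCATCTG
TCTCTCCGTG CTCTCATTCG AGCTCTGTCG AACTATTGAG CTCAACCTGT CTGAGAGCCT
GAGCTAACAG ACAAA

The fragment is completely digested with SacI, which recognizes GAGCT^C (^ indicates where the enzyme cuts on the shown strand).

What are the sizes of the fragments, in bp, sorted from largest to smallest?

SacI sites (GAGCTC) start at positions 12, 140, 158.
SacI cuts after base 5 of each site (before the last base), so after positions 16, 144, 162.
Linear molecule, 3 cuts → 4 fragments:
  1–16 → 16 bp
  17–144 → 128 bp
  145–162 → 18 bp
  163–195 → 33 bp
Sorted largest to smallest: 128, 33, 18, 16 bp.

128, 33, 18, 16 bp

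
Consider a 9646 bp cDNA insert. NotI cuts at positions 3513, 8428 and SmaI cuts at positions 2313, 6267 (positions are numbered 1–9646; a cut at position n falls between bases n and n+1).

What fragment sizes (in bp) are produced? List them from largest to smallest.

Combined cut positions (sorted): 2313, 3513, 6267, 8428.
Linear molecule, 4 cuts → 5 fragments:
  2313 − 0 = 2313 bp
  3513 − 2313 = 1200 bp
  6267 − 3513 = 2754 bp
  8428 − 6267 = 2161 bp
  9646 − 8428 = 1218 bp
Sorted largest to smallest: 2754, 2313, 2161, 1218, 1200 bp.

2754, 2313, 2161, 1218, 1200 bp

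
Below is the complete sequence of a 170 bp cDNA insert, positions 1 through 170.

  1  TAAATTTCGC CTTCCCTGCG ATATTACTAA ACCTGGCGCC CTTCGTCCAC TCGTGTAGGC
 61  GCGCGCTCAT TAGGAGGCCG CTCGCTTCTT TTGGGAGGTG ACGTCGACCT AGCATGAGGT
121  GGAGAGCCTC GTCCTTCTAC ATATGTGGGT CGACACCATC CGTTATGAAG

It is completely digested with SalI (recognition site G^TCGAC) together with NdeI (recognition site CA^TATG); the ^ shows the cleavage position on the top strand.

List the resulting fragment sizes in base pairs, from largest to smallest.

SalI sites (GTCGAC) start at positions 103, 149.
SalI cuts after the first base of each site, so after positions 103, 149.
The NdeI site (CATATG) starts at position 140.
NdeI cuts after base 2 of each site, so after position 141.
Combined cut positions: 103, 141, 149.
Linear molecule, 3 cuts → 4 fragments:
  1–103 → 103 bp
  104–141 → 38 bp
  142–149 → 8 bp
  150–170 → 21 bp
Sorted largest to smallest: 103, 38, 21, 8 bp.

103, 38, 21, 8 bp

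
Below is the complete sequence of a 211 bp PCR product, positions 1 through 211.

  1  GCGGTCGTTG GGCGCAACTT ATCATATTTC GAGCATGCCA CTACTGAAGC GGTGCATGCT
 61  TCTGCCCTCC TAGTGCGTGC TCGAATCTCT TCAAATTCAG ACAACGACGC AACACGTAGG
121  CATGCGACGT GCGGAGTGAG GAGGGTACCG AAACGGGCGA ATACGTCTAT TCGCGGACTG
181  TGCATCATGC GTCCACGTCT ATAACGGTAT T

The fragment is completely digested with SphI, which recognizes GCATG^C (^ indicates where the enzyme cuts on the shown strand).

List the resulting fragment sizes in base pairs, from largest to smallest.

SphI sites (GCATGC) start at positions 33, 54, 120.
SphI cuts after base 5 of each site (before the last base), so after positions 37, 58, 124.
Linear molecule, 3 cuts → 4 fragments:
  1–37 → 37 bp
  38–58 → 21 bp
  59–124 → 66 bp
  125–211 → 87 bp
Sorted largest to smallest: 87, 66, 37, 21 bp.

87, 66, 37, 21 bp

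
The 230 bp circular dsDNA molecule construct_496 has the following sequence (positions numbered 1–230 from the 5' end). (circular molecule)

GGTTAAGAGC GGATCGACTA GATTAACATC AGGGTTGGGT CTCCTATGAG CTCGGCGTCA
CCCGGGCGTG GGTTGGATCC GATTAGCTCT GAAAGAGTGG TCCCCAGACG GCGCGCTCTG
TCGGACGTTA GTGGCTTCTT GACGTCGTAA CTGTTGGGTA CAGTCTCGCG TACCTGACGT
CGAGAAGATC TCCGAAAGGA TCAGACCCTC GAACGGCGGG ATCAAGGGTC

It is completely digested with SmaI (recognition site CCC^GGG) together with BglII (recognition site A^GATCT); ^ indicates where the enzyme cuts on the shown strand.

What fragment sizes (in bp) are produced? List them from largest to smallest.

123, 107 bp

The SmaI site (CCCGGG) starts at position 61.
SmaI cuts after base 3 of each site, so after position 63.
The BglII site (AGATCT) starts at position 186.
BglII cuts after the first base of each site, so after position 186.
Combined cut positions: 63, 186.
Circular molecule, 2 cuts → 2 fragments:
  64–186 → 123 bp
  187–230 then 1–63 → 44 + 63 = 107 bp
Sorted largest to smallest: 123, 107 bp.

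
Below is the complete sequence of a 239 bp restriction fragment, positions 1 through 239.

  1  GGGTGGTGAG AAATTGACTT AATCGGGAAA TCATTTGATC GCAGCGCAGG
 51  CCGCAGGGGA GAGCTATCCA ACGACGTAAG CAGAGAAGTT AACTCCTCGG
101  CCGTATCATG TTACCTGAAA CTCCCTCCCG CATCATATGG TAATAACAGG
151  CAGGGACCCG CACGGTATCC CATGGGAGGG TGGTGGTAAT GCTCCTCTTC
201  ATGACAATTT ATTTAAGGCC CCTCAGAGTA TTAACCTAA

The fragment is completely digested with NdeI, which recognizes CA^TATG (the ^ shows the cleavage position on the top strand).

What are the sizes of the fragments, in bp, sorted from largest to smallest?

The NdeI site (CATATG) starts at position 134.
NdeI cuts after base 2 of each site, so after position 135.
Linear molecule, 1 cut → 2 fragments:
  1–135 → 135 bp
  136–239 → 104 bp
Sorted largest to smallest: 135, 104 bp.

135, 104 bp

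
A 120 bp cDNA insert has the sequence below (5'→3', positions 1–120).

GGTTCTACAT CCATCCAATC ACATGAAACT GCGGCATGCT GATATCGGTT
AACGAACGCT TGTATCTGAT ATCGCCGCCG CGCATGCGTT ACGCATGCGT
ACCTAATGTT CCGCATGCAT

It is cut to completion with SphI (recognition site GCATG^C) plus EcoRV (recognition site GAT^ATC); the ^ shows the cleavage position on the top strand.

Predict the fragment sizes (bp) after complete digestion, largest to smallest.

38, 27, 20, 16, 11, 5, 3 bp

SphI sites (GCATGC) start at positions 34, 82, 93, 113.
SphI cuts after base 5 of each site (before the last base), so after positions 38, 86, 97, 117.
EcoRV sites (GATATC) start at positions 41, 68.
EcoRV cuts after base 3 of each site, so after positions 43, 70.
Combined cut positions: 38, 43, 70, 86, 97, 117.
Linear molecule, 6 cuts → 7 fragments:
  1–38 → 38 bp
  39–43 → 5 bp
  44–70 → 27 bp
  71–86 → 16 bp
  87–97 → 11 bp
  98–117 → 20 bp
  118–120 → 3 bp
Sorted largest to smallest: 38, 27, 20, 16, 11, 5, 3 bp.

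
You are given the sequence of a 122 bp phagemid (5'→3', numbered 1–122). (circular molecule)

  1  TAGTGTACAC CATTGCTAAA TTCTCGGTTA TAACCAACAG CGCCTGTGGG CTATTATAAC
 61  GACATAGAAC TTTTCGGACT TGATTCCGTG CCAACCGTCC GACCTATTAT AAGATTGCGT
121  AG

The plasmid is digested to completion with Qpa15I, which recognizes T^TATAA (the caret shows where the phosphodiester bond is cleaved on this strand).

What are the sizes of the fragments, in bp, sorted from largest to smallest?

53, 43, 26 bp

Qpa15I sites (TTATAA) start at positions 28, 54, 107.
Qpa15I cuts after the first base of each site, so after positions 28, 54, 107.
Circular molecule, 3 cuts → 3 fragments:
  29–54 → 26 bp
  55–107 → 53 bp
  108–122 then 1–28 → 15 + 28 = 43 bp
Sorted largest to smallest: 53, 43, 26 bp.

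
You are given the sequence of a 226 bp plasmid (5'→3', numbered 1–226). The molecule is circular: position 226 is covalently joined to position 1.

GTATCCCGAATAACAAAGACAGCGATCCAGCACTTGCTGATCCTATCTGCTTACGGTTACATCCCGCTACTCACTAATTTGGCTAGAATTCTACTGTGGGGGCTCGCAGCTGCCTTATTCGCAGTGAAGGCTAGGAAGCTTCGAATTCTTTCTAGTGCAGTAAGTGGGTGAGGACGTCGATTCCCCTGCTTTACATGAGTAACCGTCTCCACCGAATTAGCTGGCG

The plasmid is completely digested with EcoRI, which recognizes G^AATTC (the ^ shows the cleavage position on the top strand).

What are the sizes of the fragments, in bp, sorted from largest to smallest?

EcoRI sites (GAATTC) start at positions 86, 143.
EcoRI cuts after the first base of each site, so after positions 86, 143.
Circular molecule, 2 cuts → 2 fragments:
  87–143 → 57 bp
  144–226 then 1–86 → 83 + 86 = 169 bp
Sorted largest to smallest: 169, 57 bp.

169, 57 bp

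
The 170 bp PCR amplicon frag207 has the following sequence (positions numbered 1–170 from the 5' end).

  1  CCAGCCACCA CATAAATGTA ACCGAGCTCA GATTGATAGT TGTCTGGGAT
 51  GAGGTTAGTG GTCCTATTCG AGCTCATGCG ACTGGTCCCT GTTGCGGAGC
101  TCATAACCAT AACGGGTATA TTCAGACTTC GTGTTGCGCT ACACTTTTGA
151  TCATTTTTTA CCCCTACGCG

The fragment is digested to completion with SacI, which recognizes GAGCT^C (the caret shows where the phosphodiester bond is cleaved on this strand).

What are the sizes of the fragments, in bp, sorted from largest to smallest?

SacI sites (GAGCTC) start at positions 24, 70, 97.
SacI cuts after base 5 of each site (before the last base), so after positions 28, 74, 101.
Linear molecule, 3 cuts → 4 fragments:
  1–28 → 28 bp
  29–74 → 46 bp
  75–101 → 27 bp
  102–170 → 69 bp
Sorted largest to smallest: 69, 46, 28, 27 bp.

69, 46, 28, 27 bp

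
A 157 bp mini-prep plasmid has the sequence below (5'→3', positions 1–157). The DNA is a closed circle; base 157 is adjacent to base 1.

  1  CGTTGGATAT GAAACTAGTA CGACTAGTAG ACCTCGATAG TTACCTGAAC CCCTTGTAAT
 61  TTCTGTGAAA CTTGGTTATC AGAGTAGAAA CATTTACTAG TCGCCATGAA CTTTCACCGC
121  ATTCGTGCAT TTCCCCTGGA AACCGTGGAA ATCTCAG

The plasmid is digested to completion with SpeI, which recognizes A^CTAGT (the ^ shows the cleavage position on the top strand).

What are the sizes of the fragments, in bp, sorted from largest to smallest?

SpeI sites (ACTAGT) start at positions 14, 23, 96.
SpeI cuts after the first base of each site, so after positions 14, 23, 96.
Circular molecule, 3 cuts → 3 fragments:
  15–23 → 9 bp
  24–96 → 73 bp
  97–157 then 1–14 → 61 + 14 = 75 bp
Sorted largest to smallest: 75, 73, 9 bp.

75, 73, 9 bp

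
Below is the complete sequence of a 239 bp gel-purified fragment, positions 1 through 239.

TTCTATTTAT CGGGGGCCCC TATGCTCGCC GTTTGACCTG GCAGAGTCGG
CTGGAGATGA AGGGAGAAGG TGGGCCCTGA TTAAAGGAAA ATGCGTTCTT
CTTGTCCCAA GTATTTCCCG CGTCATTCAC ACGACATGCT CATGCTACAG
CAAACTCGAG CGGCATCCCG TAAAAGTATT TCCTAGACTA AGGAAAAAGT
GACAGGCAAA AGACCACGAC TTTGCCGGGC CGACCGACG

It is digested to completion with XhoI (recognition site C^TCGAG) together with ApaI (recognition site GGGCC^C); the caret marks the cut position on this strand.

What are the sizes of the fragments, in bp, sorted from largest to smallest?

The XhoI site (CTCGAG) starts at position 155.
XhoI cuts after the first base of each site, so after position 155.
ApaI sites (GGGCCC) start at positions 14, 72.
ApaI cuts after base 5 of each site (before the last base), so after positions 18, 76.
Combined cut positions: 18, 76, 155.
Linear molecule, 3 cuts → 4 fragments:
  1–18 → 18 bp
  19–76 → 58 bp
  77–155 → 79 bp
  156–239 → 84 bp
Sorted largest to smallest: 84, 79, 58, 18 bp.

84, 79, 58, 18 bp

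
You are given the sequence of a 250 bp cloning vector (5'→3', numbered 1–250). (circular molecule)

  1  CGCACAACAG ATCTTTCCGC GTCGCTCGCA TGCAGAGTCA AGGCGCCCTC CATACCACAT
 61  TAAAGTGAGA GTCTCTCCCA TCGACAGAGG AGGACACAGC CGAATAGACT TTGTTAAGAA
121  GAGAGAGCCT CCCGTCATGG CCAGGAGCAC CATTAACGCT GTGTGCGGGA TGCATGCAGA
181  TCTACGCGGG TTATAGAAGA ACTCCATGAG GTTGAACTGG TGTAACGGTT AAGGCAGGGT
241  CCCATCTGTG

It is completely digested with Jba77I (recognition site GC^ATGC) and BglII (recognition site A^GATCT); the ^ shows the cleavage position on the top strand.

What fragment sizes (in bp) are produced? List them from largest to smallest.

Jba77I sites (GCATGC) start at positions 28, 172.
Jba77I cuts after base 2 of each site, so after positions 29, 173.
BglII sites (AGATCT) start at positions 9, 178.
BglII cuts after the first base of each site, so after positions 9, 178.
Combined cut positions: 9, 29, 173, 178.
Circular molecule, 4 cuts → 4 fragments:
  10–29 → 20 bp
  30–173 → 144 bp
  174–178 → 5 bp
  179–250 then 1–9 → 72 + 9 = 81 bp
Sorted largest to smallest: 144, 81, 20, 5 bp.

144, 81, 20, 5 bp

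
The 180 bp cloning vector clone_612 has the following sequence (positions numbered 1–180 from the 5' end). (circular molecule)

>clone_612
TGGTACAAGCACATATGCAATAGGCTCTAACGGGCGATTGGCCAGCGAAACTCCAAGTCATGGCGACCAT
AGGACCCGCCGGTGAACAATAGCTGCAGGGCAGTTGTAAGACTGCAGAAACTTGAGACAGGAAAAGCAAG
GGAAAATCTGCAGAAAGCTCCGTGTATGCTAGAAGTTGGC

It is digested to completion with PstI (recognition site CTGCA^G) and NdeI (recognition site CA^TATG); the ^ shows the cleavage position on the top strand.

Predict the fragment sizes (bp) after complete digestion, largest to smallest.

PstI sites (CTGCAG) start at positions 93, 112, 148.
PstI cuts after base 5 of each site (before the last base), so after positions 97, 116, 152.
The NdeI site (CATATG) starts at position 12.
NdeI cuts after base 2 of each site, so after position 13.
Combined cut positions: 13, 97, 116, 152.
Circular molecule, 4 cuts → 4 fragments:
  14–97 → 84 bp
  98–116 → 19 bp
  117–152 → 36 bp
  153–180 then 1–13 → 28 + 13 = 41 bp
Sorted largest to smallest: 84, 41, 36, 19 bp.

84, 41, 36, 19 bp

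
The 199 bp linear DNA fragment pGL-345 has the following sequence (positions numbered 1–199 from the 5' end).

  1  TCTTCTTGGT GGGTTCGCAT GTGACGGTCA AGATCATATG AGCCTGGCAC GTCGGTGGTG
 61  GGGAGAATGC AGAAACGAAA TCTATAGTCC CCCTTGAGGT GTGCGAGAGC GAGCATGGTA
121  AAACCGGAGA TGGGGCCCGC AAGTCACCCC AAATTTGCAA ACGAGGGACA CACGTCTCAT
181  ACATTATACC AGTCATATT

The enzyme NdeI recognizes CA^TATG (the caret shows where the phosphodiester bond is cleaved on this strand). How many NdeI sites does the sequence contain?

CATATG occurs starting at position 35.
NdeI cuts at 1 site.

1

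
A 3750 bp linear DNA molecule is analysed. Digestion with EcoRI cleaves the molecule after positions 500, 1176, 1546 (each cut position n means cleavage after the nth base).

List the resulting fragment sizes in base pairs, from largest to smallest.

Linear molecule, 3 cuts → 4 fragments:
  500 − 0 = 500 bp
  1176 − 500 = 676 bp
  1546 − 1176 = 370 bp
  3750 − 1546 = 2204 bp
Sorted largest to smallest: 2204, 676, 500, 370 bp.

2204, 676, 500, 370 bp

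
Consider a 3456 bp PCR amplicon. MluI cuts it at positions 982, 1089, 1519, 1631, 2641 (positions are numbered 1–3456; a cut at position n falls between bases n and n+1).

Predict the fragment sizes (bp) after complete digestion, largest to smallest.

1010, 982, 815, 430, 112, 107 bp

Linear molecule, 5 cuts → 6 fragments:
  982 − 0 = 982 bp
  1089 − 982 = 107 bp
  1519 − 1089 = 430 bp
  1631 − 1519 = 112 bp
  2641 − 1631 = 1010 bp
  3456 − 2641 = 815 bp
Sorted largest to smallest: 1010, 982, 815, 430, 112, 107 bp.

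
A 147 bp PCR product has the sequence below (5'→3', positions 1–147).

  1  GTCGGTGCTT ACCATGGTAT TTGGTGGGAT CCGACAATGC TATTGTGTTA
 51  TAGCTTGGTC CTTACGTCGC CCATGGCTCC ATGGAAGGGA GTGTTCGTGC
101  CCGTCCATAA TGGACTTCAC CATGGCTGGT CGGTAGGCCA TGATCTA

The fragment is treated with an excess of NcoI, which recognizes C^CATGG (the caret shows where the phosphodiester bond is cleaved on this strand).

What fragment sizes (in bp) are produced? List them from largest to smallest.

59, 41, 27, 12, 8 bp

NcoI sites (CCATGG) start at positions 12, 71, 79, 120.
NcoI cuts after the first base of each site, so after positions 12, 71, 79, 120.
Linear molecule, 4 cuts → 5 fragments:
  1–12 → 12 bp
  13–71 → 59 bp
  72–79 → 8 bp
  80–120 → 41 bp
  121–147 → 27 bp
Sorted largest to smallest: 59, 41, 27, 12, 8 bp.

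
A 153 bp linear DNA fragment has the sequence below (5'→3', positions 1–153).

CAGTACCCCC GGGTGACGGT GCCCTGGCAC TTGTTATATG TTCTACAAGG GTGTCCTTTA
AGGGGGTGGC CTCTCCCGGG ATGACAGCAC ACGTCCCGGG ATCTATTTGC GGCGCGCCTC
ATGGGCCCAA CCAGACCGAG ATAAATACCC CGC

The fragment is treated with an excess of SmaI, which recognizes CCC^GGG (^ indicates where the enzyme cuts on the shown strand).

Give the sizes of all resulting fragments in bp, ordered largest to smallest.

SmaI sites (CCCGGG) start at positions 8, 75, 95.
SmaI cuts after base 3 of each site, so after positions 10, 77, 97.
Linear molecule, 3 cuts → 4 fragments:
  1–10 → 10 bp
  11–77 → 67 bp
  78–97 → 20 bp
  98–153 → 56 bp
Sorted largest to smallest: 67, 56, 20, 10 bp.

67, 56, 20, 10 bp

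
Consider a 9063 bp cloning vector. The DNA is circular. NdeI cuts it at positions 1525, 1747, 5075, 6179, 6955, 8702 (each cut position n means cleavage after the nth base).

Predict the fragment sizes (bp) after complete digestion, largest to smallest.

Circular molecule, 6 cuts → 6 fragments:
  1747 − 1525 = 222 bp
  5075 − 1747 = 3328 bp
  6179 − 5075 = 1104 bp
  6955 − 6179 = 776 bp
  8702 − 6955 = 1747 bp
  wrap: 9063 − 8702 + 1525 = 1886 bp
Sorted largest to smallest: 3328, 1886, 1747, 1104, 776, 222 bp.

3328, 1886, 1747, 1104, 776, 222 bp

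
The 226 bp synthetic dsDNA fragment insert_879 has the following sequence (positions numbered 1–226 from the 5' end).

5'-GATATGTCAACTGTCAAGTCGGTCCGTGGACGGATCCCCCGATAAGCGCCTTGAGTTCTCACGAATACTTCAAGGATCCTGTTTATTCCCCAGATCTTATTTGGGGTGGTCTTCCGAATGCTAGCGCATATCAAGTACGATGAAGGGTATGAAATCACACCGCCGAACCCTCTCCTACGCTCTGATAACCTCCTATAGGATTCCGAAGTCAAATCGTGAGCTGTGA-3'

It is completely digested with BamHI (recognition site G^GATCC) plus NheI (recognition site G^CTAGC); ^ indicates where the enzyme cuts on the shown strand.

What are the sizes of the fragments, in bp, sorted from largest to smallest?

BamHI sites (GGATCC) start at positions 32, 74.
BamHI cuts after the first base of each site, so after positions 32, 74.
The NheI site (GCTAGC) starts at position 120.
NheI cuts after the first base of each site, so after position 120.
Combined cut positions: 32, 74, 120.
Linear molecule, 3 cuts → 4 fragments:
  1–32 → 32 bp
  33–74 → 42 bp
  75–120 → 46 bp
  121–226 → 106 bp
Sorted largest to smallest: 106, 46, 42, 32 bp.

106, 46, 42, 32 bp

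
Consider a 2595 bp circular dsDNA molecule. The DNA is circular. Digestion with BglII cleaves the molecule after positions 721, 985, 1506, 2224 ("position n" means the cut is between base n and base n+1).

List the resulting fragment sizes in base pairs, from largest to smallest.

Circular molecule, 4 cuts → 4 fragments:
  985 − 721 = 264 bp
  1506 − 985 = 521 bp
  2224 − 1506 = 718 bp
  wrap: 2595 − 2224 + 721 = 1092 bp
Sorted largest to smallest: 1092, 718, 521, 264 bp.

1092, 718, 521, 264 bp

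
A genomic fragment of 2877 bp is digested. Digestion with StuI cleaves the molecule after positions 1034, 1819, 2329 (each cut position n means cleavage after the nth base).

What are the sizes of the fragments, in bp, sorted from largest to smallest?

Linear molecule, 3 cuts → 4 fragments:
  1034 − 0 = 1034 bp
  1819 − 1034 = 785 bp
  2329 − 1819 = 510 bp
  2877 − 2329 = 548 bp
Sorted largest to smallest: 1034, 785, 548, 510 bp.

1034, 785, 548, 510 bp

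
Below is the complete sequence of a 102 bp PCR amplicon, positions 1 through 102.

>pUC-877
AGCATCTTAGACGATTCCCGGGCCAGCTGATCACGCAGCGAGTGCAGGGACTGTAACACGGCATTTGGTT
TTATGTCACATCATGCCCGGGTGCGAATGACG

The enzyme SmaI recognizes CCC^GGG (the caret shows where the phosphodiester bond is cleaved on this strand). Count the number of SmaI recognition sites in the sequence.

2

CCCGGG occurs starting at positions 17, 86.
SmaI cuts at 2 sites.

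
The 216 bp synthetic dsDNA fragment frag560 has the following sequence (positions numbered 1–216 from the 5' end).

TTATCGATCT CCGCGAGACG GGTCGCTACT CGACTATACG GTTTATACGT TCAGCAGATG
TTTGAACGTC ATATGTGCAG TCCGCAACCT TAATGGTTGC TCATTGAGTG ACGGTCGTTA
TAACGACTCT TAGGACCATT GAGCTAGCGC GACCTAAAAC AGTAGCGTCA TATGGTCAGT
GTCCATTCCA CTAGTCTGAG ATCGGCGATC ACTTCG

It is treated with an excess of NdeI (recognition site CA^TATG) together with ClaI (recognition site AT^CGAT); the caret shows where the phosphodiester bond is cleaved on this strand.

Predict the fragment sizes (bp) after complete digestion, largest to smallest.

NdeI sites (CATATG) start at positions 70, 169.
NdeI cuts after base 2 of each site, so after positions 71, 170.
The ClaI site (ATCGAT) starts at position 3.
ClaI cuts after base 2 of each site, so after position 4.
Combined cut positions: 4, 71, 170.
Linear molecule, 3 cuts → 4 fragments:
  1–4 → 4 bp
  5–71 → 67 bp
  72–170 → 99 bp
  171–216 → 46 bp
Sorted largest to smallest: 99, 67, 46, 4 bp.

99, 67, 46, 4 bp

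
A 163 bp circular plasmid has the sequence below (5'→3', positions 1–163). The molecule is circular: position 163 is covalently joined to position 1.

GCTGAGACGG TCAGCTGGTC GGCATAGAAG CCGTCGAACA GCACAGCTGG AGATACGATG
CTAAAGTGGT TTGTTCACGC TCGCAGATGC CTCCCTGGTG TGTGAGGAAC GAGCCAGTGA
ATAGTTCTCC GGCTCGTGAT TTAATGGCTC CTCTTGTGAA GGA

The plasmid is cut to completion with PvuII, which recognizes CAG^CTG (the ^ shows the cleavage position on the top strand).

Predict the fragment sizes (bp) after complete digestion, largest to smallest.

131, 32 bp

PvuII sites (CAGCTG) start at positions 12, 44.
PvuII cuts after base 3 of each site, so after positions 14, 46.
Circular molecule, 2 cuts → 2 fragments:
  15–46 → 32 bp
  47–163 then 1–14 → 117 + 14 = 131 bp
Sorted largest to smallest: 131, 32 bp.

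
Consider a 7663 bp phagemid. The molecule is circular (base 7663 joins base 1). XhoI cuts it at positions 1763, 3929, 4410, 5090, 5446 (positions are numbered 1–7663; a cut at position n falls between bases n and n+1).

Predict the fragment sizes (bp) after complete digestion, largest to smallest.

3980, 2166, 680, 481, 356 bp

Circular molecule, 5 cuts → 5 fragments:
  3929 − 1763 = 2166 bp
  4410 − 3929 = 481 bp
  5090 − 4410 = 680 bp
  5446 − 5090 = 356 bp
  wrap: 7663 − 5446 + 1763 = 3980 bp
Sorted largest to smallest: 3980, 2166, 680, 481, 356 bp.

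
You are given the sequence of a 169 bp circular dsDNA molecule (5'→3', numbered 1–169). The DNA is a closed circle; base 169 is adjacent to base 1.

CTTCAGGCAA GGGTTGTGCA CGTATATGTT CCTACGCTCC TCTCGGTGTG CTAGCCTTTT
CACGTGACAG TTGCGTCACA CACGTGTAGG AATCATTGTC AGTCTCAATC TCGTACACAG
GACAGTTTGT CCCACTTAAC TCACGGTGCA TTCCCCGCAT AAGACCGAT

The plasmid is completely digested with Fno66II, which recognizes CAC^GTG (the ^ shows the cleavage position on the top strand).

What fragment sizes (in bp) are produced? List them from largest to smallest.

Fno66II sites (CACGTG) start at positions 61, 81.
Fno66II cuts after base 3 of each site, so after positions 63, 83.
Circular molecule, 2 cuts → 2 fragments:
  64–83 → 20 bp
  84–169 then 1–63 → 86 + 63 = 149 bp
Sorted largest to smallest: 149, 20 bp.

149, 20 bp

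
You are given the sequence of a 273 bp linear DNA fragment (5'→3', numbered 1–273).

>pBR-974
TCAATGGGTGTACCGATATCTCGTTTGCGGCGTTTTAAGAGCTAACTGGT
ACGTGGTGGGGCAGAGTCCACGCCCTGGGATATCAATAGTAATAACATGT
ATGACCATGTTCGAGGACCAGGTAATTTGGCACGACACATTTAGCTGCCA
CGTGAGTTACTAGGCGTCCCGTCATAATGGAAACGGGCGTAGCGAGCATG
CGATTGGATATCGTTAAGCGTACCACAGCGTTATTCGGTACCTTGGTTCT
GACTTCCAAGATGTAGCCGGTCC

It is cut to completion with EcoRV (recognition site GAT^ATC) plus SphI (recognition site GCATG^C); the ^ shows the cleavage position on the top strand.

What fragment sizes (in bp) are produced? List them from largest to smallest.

EcoRV sites (GATATC) start at positions 15, 79, 207.
EcoRV cuts after base 3 of each site, so after positions 17, 81, 209.
The SphI site (GCATGC) starts at position 196.
SphI cuts after base 5 of each site (before the last base), so after position 200.
Combined cut positions: 17, 81, 200, 209.
Linear molecule, 4 cuts → 5 fragments:
  1–17 → 17 bp
  18–81 → 64 bp
  82–200 → 119 bp
  201–209 → 9 bp
  210–273 → 64 bp
Sorted largest to smallest: 119, 64, 64, 17, 9 bp.

119, 64, 64, 17, 9 bp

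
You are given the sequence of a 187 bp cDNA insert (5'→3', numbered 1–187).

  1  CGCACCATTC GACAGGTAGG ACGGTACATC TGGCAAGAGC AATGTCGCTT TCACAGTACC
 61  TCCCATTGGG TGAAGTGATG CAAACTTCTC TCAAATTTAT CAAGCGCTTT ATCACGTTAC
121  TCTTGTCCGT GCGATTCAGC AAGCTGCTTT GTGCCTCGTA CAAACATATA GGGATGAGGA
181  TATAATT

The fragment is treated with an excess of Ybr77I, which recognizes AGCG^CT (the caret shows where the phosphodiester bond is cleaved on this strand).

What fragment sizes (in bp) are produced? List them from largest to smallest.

106, 81 bp

The Ybr77I site (AGCGCT) starts at position 103.
Ybr77I cuts after base 4 of each site, so after position 106.
Linear molecule, 1 cut → 2 fragments:
  1–106 → 106 bp
  107–187 → 81 bp
Sorted largest to smallest: 106, 81 bp.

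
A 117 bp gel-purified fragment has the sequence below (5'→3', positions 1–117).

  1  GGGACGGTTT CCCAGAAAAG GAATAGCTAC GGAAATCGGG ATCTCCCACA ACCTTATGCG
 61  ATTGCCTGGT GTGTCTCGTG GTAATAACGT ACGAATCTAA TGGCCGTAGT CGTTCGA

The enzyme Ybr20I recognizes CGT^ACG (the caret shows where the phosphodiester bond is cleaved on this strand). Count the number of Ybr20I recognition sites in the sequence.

1

CGTACG occurs starting at position 88.
Ybr20I cuts at 1 site.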